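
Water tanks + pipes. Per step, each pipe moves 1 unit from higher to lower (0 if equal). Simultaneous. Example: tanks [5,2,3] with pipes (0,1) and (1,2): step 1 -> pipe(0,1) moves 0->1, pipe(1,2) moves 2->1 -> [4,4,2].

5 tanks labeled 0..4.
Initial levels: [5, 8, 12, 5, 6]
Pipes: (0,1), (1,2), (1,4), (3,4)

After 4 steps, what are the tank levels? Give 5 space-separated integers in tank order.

Answer: 7 7 9 6 7

Derivation:
Step 1: flows [1->0,2->1,1->4,4->3] -> levels [6 7 11 6 6]
Step 2: flows [1->0,2->1,1->4,3=4] -> levels [7 6 10 6 7]
Step 3: flows [0->1,2->1,4->1,4->3] -> levels [6 9 9 7 5]
Step 4: flows [1->0,1=2,1->4,3->4] -> levels [7 7 9 6 7]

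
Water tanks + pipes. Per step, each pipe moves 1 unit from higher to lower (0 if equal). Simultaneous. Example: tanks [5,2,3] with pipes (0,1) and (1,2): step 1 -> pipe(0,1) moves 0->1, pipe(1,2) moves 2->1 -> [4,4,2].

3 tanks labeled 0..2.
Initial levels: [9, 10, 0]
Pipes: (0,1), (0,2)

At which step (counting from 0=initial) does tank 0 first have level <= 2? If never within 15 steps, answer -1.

Step 1: flows [1->0,0->2] -> levels [9 9 1]
Step 2: flows [0=1,0->2] -> levels [8 9 2]
Step 3: flows [1->0,0->2] -> levels [8 8 3]
Step 4: flows [0=1,0->2] -> levels [7 8 4]
Step 5: flows [1->0,0->2] -> levels [7 7 5]
Step 6: flows [0=1,0->2] -> levels [6 7 6]
Step 7: flows [1->0,0=2] -> levels [7 6 6]
Step 8: flows [0->1,0->2] -> levels [5 7 7]
Step 9: flows [1->0,2->0] -> levels [7 6 6]
  -> period-2 cycle (repeats step 7); tank 0 never drops to <=2
Tank 0 never reaches <=2 within 15 steps

Answer: -1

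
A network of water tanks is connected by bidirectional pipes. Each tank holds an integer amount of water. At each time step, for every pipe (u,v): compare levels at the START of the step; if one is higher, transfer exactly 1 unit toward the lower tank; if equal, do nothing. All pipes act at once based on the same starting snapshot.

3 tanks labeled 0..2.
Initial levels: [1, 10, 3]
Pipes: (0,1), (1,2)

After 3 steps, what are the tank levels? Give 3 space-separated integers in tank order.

Step 1: flows [1->0,1->2] -> levels [2 8 4]
Step 2: flows [1->0,1->2] -> levels [3 6 5]
Step 3: flows [1->0,1->2] -> levels [4 4 6]

Answer: 4 4 6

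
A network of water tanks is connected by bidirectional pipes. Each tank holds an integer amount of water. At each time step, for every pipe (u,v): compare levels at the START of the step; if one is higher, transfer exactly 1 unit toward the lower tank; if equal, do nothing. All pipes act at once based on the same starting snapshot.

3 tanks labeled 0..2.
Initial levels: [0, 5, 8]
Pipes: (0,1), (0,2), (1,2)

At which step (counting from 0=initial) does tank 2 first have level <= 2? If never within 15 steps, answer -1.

Step 1: flows [1->0,2->0,2->1] -> levels [2 5 6]
Step 2: flows [1->0,2->0,2->1] -> levels [4 5 4]
Step 3: flows [1->0,0=2,1->2] -> levels [5 3 5]
Step 4: flows [0->1,0=2,2->1] -> levels [4 5 4]
  -> period-2 cycle (repeats step 2); tank 2 never drops to <=2
Tank 2 never reaches <=2 within 15 steps

Answer: -1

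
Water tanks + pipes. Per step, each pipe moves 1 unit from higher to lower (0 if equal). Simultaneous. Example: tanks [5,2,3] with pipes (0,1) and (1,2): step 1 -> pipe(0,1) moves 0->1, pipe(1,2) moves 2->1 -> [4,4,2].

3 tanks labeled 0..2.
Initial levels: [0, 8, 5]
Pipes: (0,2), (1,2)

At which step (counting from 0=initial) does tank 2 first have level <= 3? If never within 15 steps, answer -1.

Answer: 6

Derivation:
Step 1: flows [2->0,1->2] -> levels [1 7 5]
Step 2: flows [2->0,1->2] -> levels [2 6 5]
Step 3: flows [2->0,1->2] -> levels [3 5 5]
Step 4: flows [2->0,1=2] -> levels [4 5 4]
Step 5: flows [0=2,1->2] -> levels [4 4 5]
Step 6: flows [2->0,2->1] -> levels [5 5 3]
Tank 2 first reaches <=3 at step 6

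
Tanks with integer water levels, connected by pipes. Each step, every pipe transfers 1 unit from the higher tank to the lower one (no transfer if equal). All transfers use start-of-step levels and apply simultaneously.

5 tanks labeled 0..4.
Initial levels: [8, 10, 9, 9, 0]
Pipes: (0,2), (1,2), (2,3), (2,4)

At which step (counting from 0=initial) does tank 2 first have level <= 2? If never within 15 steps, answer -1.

Step 1: flows [2->0,1->2,2=3,2->4] -> levels [9 9 8 9 1]
Step 2: flows [0->2,1->2,3->2,2->4] -> levels [8 8 10 8 2]
Step 3: flows [2->0,2->1,2->3,2->4] -> levels [9 9 6 9 3]
Step 4: flows [0->2,1->2,3->2,2->4] -> levels [8 8 8 8 4]
Step 5: flows [0=2,1=2,2=3,2->4] -> levels [8 8 7 8 5]
Step 6: flows [0->2,1->2,3->2,2->4] -> levels [7 7 9 7 6]
Step 7: flows [2->0,2->1,2->3,2->4] -> levels [8 8 5 8 7]
Step 8: flows [0->2,1->2,3->2,4->2] -> levels [7 7 9 7 6]
  -> period-2 cycle (repeats step 6); tank 2 never drops to <=2
Tank 2 never reaches <=2 within 15 steps

Answer: -1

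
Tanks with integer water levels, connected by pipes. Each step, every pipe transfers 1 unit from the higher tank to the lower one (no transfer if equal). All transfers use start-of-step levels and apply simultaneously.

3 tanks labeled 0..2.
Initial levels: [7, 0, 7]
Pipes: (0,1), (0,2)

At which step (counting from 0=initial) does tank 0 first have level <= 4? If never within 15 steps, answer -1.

Step 1: flows [0->1,0=2] -> levels [6 1 7]
Step 2: flows [0->1,2->0] -> levels [6 2 6]
Step 3: flows [0->1,0=2] -> levels [5 3 6]
Step 4: flows [0->1,2->0] -> levels [5 4 5]
Step 5: flows [0->1,0=2] -> levels [4 5 5]
Tank 0 first reaches <=4 at step 5

Answer: 5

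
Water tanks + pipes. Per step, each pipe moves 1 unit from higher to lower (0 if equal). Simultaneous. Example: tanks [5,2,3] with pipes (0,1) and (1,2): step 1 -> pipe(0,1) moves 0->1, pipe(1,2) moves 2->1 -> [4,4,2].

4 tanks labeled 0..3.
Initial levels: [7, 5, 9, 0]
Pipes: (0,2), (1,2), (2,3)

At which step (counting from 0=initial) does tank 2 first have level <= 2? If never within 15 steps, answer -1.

Answer: -1

Derivation:
Step 1: flows [2->0,2->1,2->3] -> levels [8 6 6 1]
Step 2: flows [0->2,1=2,2->3] -> levels [7 6 6 2]
Step 3: flows [0->2,1=2,2->3] -> levels [6 6 6 3]
Step 4: flows [0=2,1=2,2->3] -> levels [6 6 5 4]
Step 5: flows [0->2,1->2,2->3] -> levels [5 5 6 5]
Step 6: flows [2->0,2->1,2->3] -> levels [6 6 3 6]
Step 7: flows [0->2,1->2,3->2] -> levels [5 5 6 5]
  -> period-2 cycle (repeats step 5); tank 2 never drops to <=2
Tank 2 never reaches <=2 within 15 steps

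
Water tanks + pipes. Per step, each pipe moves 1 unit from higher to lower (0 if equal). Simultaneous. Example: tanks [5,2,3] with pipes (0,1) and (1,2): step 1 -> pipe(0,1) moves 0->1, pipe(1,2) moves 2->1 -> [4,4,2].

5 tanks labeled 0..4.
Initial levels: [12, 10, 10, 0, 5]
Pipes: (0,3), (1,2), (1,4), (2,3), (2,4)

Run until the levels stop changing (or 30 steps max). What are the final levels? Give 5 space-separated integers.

Step 1: flows [0->3,1=2,1->4,2->3,2->4] -> levels [11 9 8 2 7]
Step 2: flows [0->3,1->2,1->4,2->3,2->4] -> levels [10 7 7 4 9]
Step 3: flows [0->3,1=2,4->1,2->3,4->2] -> levels [9 8 7 6 7]
Step 4: flows [0->3,1->2,1->4,2->3,2=4] -> levels [8 6 7 8 8]
Step 5: flows [0=3,2->1,4->1,3->2,4->2] -> levels [8 8 8 7 6]
Step 6: flows [0->3,1=2,1->4,2->3,2->4] -> levels [7 7 6 9 8]
Step 7: flows [3->0,1->2,4->1,3->2,4->2] -> levels [8 7 9 7 6]
Step 8: flows [0->3,2->1,1->4,2->3,2->4] -> levels [7 7 6 9 8]
  -> period-2 cycle: step 8 state = step 6 state; never stabilizes
  -> state at step 30: (30-6) mod 2 = 0, same as step 6 -> [7 7 6 9 8]

Answer: 7 7 6 9 8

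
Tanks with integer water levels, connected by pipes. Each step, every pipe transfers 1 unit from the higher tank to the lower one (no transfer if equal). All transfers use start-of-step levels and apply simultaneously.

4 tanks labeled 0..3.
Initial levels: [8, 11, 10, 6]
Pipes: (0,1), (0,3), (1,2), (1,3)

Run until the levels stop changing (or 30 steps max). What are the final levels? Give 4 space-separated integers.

Answer: 8 11 8 8

Derivation:
Step 1: flows [1->0,0->3,1->2,1->3] -> levels [8 8 11 8]
Step 2: flows [0=1,0=3,2->1,1=3] -> levels [8 9 10 8]
Step 3: flows [1->0,0=3,2->1,1->3] -> levels [9 8 9 9]
Step 4: flows [0->1,0=3,2->1,3->1] -> levels [8 11 8 8]
Step 5: flows [1->0,0=3,1->2,1->3] -> levels [9 8 9 9]
  -> period-2 cycle: step 5 state = step 3 state; never stabilizes
  -> state at step 30: (30-3) mod 2 = 1, same as step 4 -> [8 11 8 8]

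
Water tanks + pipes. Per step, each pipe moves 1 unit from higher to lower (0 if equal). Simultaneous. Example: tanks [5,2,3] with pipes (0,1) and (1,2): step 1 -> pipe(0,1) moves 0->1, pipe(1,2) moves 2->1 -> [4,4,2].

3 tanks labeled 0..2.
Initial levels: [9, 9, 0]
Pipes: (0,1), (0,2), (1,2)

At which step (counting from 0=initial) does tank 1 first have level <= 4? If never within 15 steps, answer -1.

Answer: -1

Derivation:
Step 1: flows [0=1,0->2,1->2] -> levels [8 8 2]
Step 2: flows [0=1,0->2,1->2] -> levels [7 7 4]
Step 3: flows [0=1,0->2,1->2] -> levels [6 6 6]
Step 4: flows [0=1,0=2,1=2] -> levels [6 6 6]
  -> stable; tank 1 stays at 6 > 4
Tank 1 never reaches <=4 within 15 steps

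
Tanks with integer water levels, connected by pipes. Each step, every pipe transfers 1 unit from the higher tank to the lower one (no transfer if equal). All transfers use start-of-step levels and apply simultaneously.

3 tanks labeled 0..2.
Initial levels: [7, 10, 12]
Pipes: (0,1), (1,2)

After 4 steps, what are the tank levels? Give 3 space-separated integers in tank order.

Answer: 9 11 9

Derivation:
Step 1: flows [1->0,2->1] -> levels [8 10 11]
Step 2: flows [1->0,2->1] -> levels [9 10 10]
Step 3: flows [1->0,1=2] -> levels [10 9 10]
Step 4: flows [0->1,2->1] -> levels [9 11 9]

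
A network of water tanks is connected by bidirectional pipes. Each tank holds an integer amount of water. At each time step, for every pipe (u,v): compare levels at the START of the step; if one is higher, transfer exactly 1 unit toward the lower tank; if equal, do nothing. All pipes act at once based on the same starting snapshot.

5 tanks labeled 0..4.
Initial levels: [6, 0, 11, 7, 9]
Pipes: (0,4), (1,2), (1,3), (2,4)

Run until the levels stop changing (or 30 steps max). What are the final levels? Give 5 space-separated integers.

Step 1: flows [4->0,2->1,3->1,2->4] -> levels [7 2 9 6 9]
Step 2: flows [4->0,2->1,3->1,2=4] -> levels [8 4 8 5 8]
Step 3: flows [0=4,2->1,3->1,2=4] -> levels [8 6 7 4 8]
Step 4: flows [0=4,2->1,1->3,4->2] -> levels [8 6 7 5 7]
Step 5: flows [0->4,2->1,1->3,2=4] -> levels [7 6 6 6 8]
Step 6: flows [4->0,1=2,1=3,4->2] -> levels [8 6 7 6 6]
Step 7: flows [0->4,2->1,1=3,2->4] -> levels [7 7 5 6 8]
Step 8: flows [4->0,1->2,1->3,4->2] -> levels [8 5 7 7 6]
Step 9: flows [0->4,2->1,3->1,2->4] -> levels [7 7 5 6 8]
  -> period-2 cycle: step 9 state = step 7 state; never stabilizes
  -> state at step 30: (30-7) mod 2 = 1, same as step 8 -> [8 5 7 7 6]

Answer: 8 5 7 7 6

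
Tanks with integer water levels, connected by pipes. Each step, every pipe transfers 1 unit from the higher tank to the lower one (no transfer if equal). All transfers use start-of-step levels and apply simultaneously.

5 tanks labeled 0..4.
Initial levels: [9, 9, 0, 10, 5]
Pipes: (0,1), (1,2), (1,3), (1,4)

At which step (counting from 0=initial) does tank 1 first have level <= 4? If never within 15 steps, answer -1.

Answer: 5

Derivation:
Step 1: flows [0=1,1->2,3->1,1->4] -> levels [9 8 1 9 6]
Step 2: flows [0->1,1->2,3->1,1->4] -> levels [8 8 2 8 7]
Step 3: flows [0=1,1->2,1=3,1->4] -> levels [8 6 3 8 8]
Step 4: flows [0->1,1->2,3->1,4->1] -> levels [7 8 4 7 7]
Step 5: flows [1->0,1->2,1->3,1->4] -> levels [8 4 5 8 8]
Tank 1 first reaches <=4 at step 5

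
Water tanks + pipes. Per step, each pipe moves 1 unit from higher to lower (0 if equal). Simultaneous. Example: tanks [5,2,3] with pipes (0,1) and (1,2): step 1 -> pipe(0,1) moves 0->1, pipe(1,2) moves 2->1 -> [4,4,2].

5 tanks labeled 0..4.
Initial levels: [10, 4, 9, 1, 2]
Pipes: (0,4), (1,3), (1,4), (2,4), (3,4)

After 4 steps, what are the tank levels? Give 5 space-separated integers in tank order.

Step 1: flows [0->4,1->3,1->4,2->4,4->3] -> levels [9 2 8 3 4]
Step 2: flows [0->4,3->1,4->1,2->4,4->3] -> levels [8 4 7 3 4]
Step 3: flows [0->4,1->3,1=4,2->4,4->3] -> levels [7 3 6 5 5]
Step 4: flows [0->4,3->1,4->1,2->4,3=4] -> levels [6 5 5 4 6]

Answer: 6 5 5 4 6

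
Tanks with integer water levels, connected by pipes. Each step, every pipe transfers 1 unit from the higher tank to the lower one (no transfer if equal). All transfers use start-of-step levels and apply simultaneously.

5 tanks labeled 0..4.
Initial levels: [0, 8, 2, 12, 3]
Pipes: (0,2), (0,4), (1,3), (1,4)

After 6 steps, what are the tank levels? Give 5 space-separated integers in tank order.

Answer: 3 7 3 7 5

Derivation:
Step 1: flows [2->0,4->0,3->1,1->4] -> levels [2 8 1 11 3]
Step 2: flows [0->2,4->0,3->1,1->4] -> levels [2 8 2 10 3]
Step 3: flows [0=2,4->0,3->1,1->4] -> levels [3 8 2 9 3]
Step 4: flows [0->2,0=4,3->1,1->4] -> levels [2 8 3 8 4]
Step 5: flows [2->0,4->0,1=3,1->4] -> levels [4 7 2 8 4]
Step 6: flows [0->2,0=4,3->1,1->4] -> levels [3 7 3 7 5]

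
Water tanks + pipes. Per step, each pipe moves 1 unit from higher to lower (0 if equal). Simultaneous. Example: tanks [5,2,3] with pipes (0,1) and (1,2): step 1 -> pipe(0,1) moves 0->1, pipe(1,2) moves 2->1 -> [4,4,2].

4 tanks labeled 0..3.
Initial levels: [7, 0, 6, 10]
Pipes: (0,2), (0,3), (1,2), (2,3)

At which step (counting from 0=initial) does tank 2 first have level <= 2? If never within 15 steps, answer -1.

Answer: -1

Derivation:
Step 1: flows [0->2,3->0,2->1,3->2] -> levels [7 1 7 8]
Step 2: flows [0=2,3->0,2->1,3->2] -> levels [8 2 7 6]
Step 3: flows [0->2,0->3,2->1,2->3] -> levels [6 3 6 8]
Step 4: flows [0=2,3->0,2->1,3->2] -> levels [7 4 6 6]
Step 5: flows [0->2,0->3,2->1,2=3] -> levels [5 5 6 7]
Step 6: flows [2->0,3->0,2->1,3->2] -> levels [7 6 5 5]
Step 7: flows [0->2,0->3,1->2,2=3] -> levels [5 5 7 6]
Step 8: flows [2->0,3->0,2->1,2->3] -> levels [7 6 4 6]
Step 9: flows [0->2,0->3,1->2,3->2] -> levels [5 5 7 6]
  -> period-2 cycle (repeats step 7); tank 2 never drops to <=2
Tank 2 never reaches <=2 within 15 steps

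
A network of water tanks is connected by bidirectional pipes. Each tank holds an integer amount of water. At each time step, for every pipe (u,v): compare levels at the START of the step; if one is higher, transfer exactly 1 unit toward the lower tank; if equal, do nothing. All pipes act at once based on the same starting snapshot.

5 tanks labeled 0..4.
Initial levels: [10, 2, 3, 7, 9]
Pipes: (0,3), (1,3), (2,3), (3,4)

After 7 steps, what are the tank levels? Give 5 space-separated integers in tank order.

Step 1: flows [0->3,3->1,3->2,4->3] -> levels [9 3 4 7 8]
Step 2: flows [0->3,3->1,3->2,4->3] -> levels [8 4 5 7 7]
Step 3: flows [0->3,3->1,3->2,3=4] -> levels [7 5 6 6 7]
Step 4: flows [0->3,3->1,2=3,4->3] -> levels [6 6 6 7 6]
Step 5: flows [3->0,3->1,3->2,3->4] -> levels [7 7 7 3 7]
Step 6: flows [0->3,1->3,2->3,4->3] -> levels [6 6 6 7 6]
  -> period-2 cycle: step 6 state = step 4 state
  -> state at step 7: (7-4) mod 2 = 1, same as step 5 -> [7 7 7 3 7]

Answer: 7 7 7 3 7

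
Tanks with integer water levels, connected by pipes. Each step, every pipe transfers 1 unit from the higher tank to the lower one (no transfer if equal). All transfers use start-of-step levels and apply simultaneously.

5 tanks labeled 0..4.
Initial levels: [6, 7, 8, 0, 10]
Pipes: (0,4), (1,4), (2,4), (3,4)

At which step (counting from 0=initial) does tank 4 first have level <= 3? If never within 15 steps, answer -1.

Answer: -1

Derivation:
Step 1: flows [4->0,4->1,4->2,4->3] -> levels [7 8 9 1 6]
Step 2: flows [0->4,1->4,2->4,4->3] -> levels [6 7 8 2 8]
Step 3: flows [4->0,4->1,2=4,4->3] -> levels [7 8 8 3 5]
Step 4: flows [0->4,1->4,2->4,4->3] -> levels [6 7 7 4 7]
Step 5: flows [4->0,1=4,2=4,4->3] -> levels [7 7 7 5 5]
Step 6: flows [0->4,1->4,2->4,3=4] -> levels [6 6 6 5 8]
Step 7: flows [4->0,4->1,4->2,4->3] -> levels [7 7 7 6 4]
Step 8: flows [0->4,1->4,2->4,3->4] -> levels [6 6 6 5 8]
  -> period-2 cycle (repeats step 6); tank 4 never drops to <=3
Tank 4 never reaches <=3 within 15 steps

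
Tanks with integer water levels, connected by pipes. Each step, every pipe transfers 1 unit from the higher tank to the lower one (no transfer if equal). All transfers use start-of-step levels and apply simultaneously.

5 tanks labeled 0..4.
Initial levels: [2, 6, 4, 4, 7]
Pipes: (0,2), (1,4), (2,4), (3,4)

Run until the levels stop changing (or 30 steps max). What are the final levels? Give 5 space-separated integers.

Answer: 4 5 3 4 7

Derivation:
Step 1: flows [2->0,4->1,4->2,4->3] -> levels [3 7 4 5 4]
Step 2: flows [2->0,1->4,2=4,3->4] -> levels [4 6 3 4 6]
Step 3: flows [0->2,1=4,4->2,4->3] -> levels [3 6 5 5 4]
Step 4: flows [2->0,1->4,2->4,3->4] -> levels [4 5 3 4 7]
Step 5: flows [0->2,4->1,4->2,4->3] -> levels [3 6 5 5 4]
  -> period-2 cycle: step 5 state = step 3 state; never stabilizes
  -> state at step 30: (30-3) mod 2 = 1, same as step 4 -> [4 5 3 4 7]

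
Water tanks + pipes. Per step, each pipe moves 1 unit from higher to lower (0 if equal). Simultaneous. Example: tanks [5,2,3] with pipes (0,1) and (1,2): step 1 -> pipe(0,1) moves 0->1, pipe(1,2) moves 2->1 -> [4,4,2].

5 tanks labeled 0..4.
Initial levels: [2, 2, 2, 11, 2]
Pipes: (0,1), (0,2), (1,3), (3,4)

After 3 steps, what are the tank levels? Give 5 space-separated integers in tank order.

Answer: 2 4 3 5 5

Derivation:
Step 1: flows [0=1,0=2,3->1,3->4] -> levels [2 3 2 9 3]
Step 2: flows [1->0,0=2,3->1,3->4] -> levels [3 3 2 7 4]
Step 3: flows [0=1,0->2,3->1,3->4] -> levels [2 4 3 5 5]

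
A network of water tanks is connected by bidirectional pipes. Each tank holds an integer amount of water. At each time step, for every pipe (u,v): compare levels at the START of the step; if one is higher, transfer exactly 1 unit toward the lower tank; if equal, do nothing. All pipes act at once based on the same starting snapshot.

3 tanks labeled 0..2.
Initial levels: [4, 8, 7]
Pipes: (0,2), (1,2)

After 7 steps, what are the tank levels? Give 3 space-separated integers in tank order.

Step 1: flows [2->0,1->2] -> levels [5 7 7]
Step 2: flows [2->0,1=2] -> levels [6 7 6]
Step 3: flows [0=2,1->2] -> levels [6 6 7]
Step 4: flows [2->0,2->1] -> levels [7 7 5]
Step 5: flows [0->2,1->2] -> levels [6 6 7]
  -> period-2 cycle: step 5 state = step 3 state
  -> state at step 7: (7-3) mod 2 = 0, same as step 3 -> [6 6 7]

Answer: 6 6 7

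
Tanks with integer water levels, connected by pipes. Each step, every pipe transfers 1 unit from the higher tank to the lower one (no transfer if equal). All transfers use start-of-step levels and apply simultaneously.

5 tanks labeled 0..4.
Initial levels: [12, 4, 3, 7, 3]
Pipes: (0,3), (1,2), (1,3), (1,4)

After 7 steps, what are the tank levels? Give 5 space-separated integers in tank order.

Step 1: flows [0->3,1->2,3->1,1->4] -> levels [11 3 4 7 4]
Step 2: flows [0->3,2->1,3->1,4->1] -> levels [10 6 3 7 3]
Step 3: flows [0->3,1->2,3->1,1->4] -> levels [9 5 4 7 4]
Step 4: flows [0->3,1->2,3->1,1->4] -> levels [8 4 5 7 5]
Step 5: flows [0->3,2->1,3->1,4->1] -> levels [7 7 4 7 4]
Step 6: flows [0=3,1->2,1=3,1->4] -> levels [7 5 5 7 5]
Step 7: flows [0=3,1=2,3->1,1=4] -> levels [7 6 5 6 5]

Answer: 7 6 5 6 5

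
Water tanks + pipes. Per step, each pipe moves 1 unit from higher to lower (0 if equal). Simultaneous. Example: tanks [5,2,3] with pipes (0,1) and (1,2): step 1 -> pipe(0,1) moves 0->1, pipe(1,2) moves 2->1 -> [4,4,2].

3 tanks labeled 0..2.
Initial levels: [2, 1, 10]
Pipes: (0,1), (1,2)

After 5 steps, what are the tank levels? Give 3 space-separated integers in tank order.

Step 1: flows [0->1,2->1] -> levels [1 3 9]
Step 2: flows [1->0,2->1] -> levels [2 3 8]
Step 3: flows [1->0,2->1] -> levels [3 3 7]
Step 4: flows [0=1,2->1] -> levels [3 4 6]
Step 5: flows [1->0,2->1] -> levels [4 4 5]

Answer: 4 4 5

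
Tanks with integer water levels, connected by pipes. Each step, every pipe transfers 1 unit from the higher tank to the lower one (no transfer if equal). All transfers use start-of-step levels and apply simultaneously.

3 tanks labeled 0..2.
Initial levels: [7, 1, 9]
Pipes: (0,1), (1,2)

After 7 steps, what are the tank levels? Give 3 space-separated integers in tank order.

Step 1: flows [0->1,2->1] -> levels [6 3 8]
Step 2: flows [0->1,2->1] -> levels [5 5 7]
Step 3: flows [0=1,2->1] -> levels [5 6 6]
Step 4: flows [1->0,1=2] -> levels [6 5 6]
Step 5: flows [0->1,2->1] -> levels [5 7 5]
Step 6: flows [1->0,1->2] -> levels [6 5 6]
  -> period-2 cycle: step 6 state = step 4 state
  -> state at step 7: (7-4) mod 2 = 1, same as step 5 -> [5 7 5]

Answer: 5 7 5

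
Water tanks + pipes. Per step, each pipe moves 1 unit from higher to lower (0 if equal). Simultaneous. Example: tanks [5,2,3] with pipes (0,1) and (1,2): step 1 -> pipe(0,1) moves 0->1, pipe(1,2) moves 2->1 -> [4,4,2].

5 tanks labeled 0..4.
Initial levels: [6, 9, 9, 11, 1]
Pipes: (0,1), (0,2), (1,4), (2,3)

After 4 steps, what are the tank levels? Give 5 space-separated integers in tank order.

Step 1: flows [1->0,2->0,1->4,3->2] -> levels [8 7 9 10 2]
Step 2: flows [0->1,2->0,1->4,3->2] -> levels [8 7 9 9 3]
Step 3: flows [0->1,2->0,1->4,2=3] -> levels [8 7 8 9 4]
Step 4: flows [0->1,0=2,1->4,3->2] -> levels [7 7 9 8 5]

Answer: 7 7 9 8 5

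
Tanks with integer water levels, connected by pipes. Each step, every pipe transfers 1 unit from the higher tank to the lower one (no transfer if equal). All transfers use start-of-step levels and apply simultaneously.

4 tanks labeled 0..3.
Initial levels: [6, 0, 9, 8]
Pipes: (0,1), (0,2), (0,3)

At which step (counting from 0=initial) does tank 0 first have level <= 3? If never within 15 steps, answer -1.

Step 1: flows [0->1,2->0,3->0] -> levels [7 1 8 7]
Step 2: flows [0->1,2->0,0=3] -> levels [7 2 7 7]
Step 3: flows [0->1,0=2,0=3] -> levels [6 3 7 7]
Step 4: flows [0->1,2->0,3->0] -> levels [7 4 6 6]
Step 5: flows [0->1,0->2,0->3] -> levels [4 5 7 7]
Step 6: flows [1->0,2->0,3->0] -> levels [7 4 6 6]
  -> period-2 cycle (repeats step 4); tank 0 never drops to <=3
Tank 0 never reaches <=3 within 15 steps

Answer: -1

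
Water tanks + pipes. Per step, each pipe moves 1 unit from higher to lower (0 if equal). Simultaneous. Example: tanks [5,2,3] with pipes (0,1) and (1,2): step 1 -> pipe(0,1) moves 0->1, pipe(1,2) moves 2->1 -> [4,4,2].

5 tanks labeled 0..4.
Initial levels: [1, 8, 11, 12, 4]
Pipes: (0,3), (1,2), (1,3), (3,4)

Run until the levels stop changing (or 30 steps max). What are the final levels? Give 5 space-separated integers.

Step 1: flows [3->0,2->1,3->1,3->4] -> levels [2 10 10 9 5]
Step 2: flows [3->0,1=2,1->3,3->4] -> levels [3 9 10 8 6]
Step 3: flows [3->0,2->1,1->3,3->4] -> levels [4 9 9 7 7]
Step 4: flows [3->0,1=2,1->3,3=4] -> levels [5 8 9 7 7]
Step 5: flows [3->0,2->1,1->3,3=4] -> levels [6 8 8 7 7]
Step 6: flows [3->0,1=2,1->3,3=4] -> levels [7 7 8 7 7]
Step 7: flows [0=3,2->1,1=3,3=4] -> levels [7 8 7 7 7]
Step 8: flows [0=3,1->2,1->3,3=4] -> levels [7 6 8 8 7]
Step 9: flows [3->0,2->1,3->1,3->4] -> levels [8 8 7 5 8]
Step 10: flows [0->3,1->2,1->3,4->3] -> levels [7 6 8 8 7]
  -> period-2 cycle: step 10 state = step 8 state; never stabilizes
  -> state at step 30: (30-8) mod 2 = 0, same as step 8 -> [7 6 8 8 7]

Answer: 7 6 8 8 7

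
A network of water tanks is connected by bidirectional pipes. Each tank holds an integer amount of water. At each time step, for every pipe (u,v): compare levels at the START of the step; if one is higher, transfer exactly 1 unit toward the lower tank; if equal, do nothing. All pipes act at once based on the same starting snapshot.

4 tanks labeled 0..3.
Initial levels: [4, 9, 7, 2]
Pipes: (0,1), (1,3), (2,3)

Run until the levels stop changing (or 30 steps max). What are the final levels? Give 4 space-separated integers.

Answer: 6 5 5 6

Derivation:
Step 1: flows [1->0,1->3,2->3] -> levels [5 7 6 4]
Step 2: flows [1->0,1->3,2->3] -> levels [6 5 5 6]
Step 3: flows [0->1,3->1,3->2] -> levels [5 7 6 4]
  -> period-2 cycle: step 3 state = step 1 state; never stabilizes
  -> state at step 30: (30-1) mod 2 = 1, same as step 2 -> [6 5 5 6]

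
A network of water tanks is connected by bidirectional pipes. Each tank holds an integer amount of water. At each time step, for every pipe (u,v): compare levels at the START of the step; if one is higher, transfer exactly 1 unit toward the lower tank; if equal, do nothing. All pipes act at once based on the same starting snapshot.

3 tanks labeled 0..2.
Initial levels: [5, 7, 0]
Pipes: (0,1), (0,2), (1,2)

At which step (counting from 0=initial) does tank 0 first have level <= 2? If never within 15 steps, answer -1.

Step 1: flows [1->0,0->2,1->2] -> levels [5 5 2]
Step 2: flows [0=1,0->2,1->2] -> levels [4 4 4]
Step 3: flows [0=1,0=2,1=2] -> levels [4 4 4]
  -> stable; tank 0 stays at 4 > 2
Tank 0 never reaches <=2 within 15 steps

Answer: -1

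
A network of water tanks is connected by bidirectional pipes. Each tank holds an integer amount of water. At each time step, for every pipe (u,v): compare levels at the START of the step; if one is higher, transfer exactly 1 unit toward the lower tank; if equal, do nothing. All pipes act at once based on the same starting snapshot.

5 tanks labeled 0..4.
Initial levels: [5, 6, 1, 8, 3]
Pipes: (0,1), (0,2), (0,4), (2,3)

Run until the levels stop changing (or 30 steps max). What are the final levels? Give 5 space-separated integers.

Step 1: flows [1->0,0->2,0->4,3->2] -> levels [4 5 3 7 4]
Step 2: flows [1->0,0->2,0=4,3->2] -> levels [4 4 5 6 4]
Step 3: flows [0=1,2->0,0=4,3->2] -> levels [5 4 5 5 4]
Step 4: flows [0->1,0=2,0->4,2=3] -> levels [3 5 5 5 5]
Step 5: flows [1->0,2->0,4->0,2=3] -> levels [6 4 4 5 4]
Step 6: flows [0->1,0->2,0->4,3->2] -> levels [3 5 6 4 5]
Step 7: flows [1->0,2->0,4->0,2->3] -> levels [6 4 4 5 4]
  -> period-2 cycle: step 7 state = step 5 state; never stabilizes
  -> state at step 30: (30-5) mod 2 = 1, same as step 6 -> [3 5 6 4 5]

Answer: 3 5 6 4 5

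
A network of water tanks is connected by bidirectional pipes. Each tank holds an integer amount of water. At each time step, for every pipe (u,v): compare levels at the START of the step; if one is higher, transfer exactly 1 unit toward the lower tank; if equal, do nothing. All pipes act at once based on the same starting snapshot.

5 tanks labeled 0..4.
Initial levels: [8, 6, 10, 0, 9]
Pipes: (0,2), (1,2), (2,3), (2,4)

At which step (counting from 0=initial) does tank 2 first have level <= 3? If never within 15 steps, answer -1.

Step 1: flows [2->0,2->1,2->3,2->4] -> levels [9 7 6 1 10]
Step 2: flows [0->2,1->2,2->3,4->2] -> levels [8 6 8 2 9]
Step 3: flows [0=2,2->1,2->3,4->2] -> levels [8 7 7 3 8]
Step 4: flows [0->2,1=2,2->3,4->2] -> levels [7 7 8 4 7]
Step 5: flows [2->0,2->1,2->3,2->4] -> levels [8 8 4 5 8]
Step 6: flows [0->2,1->2,3->2,4->2] -> levels [7 7 8 4 7]
  -> period-2 cycle (repeats step 4); tank 2 never drops to <=3
Tank 2 never reaches <=3 within 15 steps

Answer: -1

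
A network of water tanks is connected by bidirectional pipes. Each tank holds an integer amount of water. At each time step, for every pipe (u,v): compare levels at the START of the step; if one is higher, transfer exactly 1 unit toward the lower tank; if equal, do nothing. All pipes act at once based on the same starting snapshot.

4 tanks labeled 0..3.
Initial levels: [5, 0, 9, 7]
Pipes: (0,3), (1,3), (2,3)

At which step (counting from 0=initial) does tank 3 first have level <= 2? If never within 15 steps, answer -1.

Step 1: flows [3->0,3->1,2->3] -> levels [6 1 8 6]
Step 2: flows [0=3,3->1,2->3] -> levels [6 2 7 6]
Step 3: flows [0=3,3->1,2->3] -> levels [6 3 6 6]
Step 4: flows [0=3,3->1,2=3] -> levels [6 4 6 5]
Step 5: flows [0->3,3->1,2->3] -> levels [5 5 5 6]
Step 6: flows [3->0,3->1,3->2] -> levels [6 6 6 3]
Step 7: flows [0->3,1->3,2->3] -> levels [5 5 5 6]
  -> period-2 cycle (repeats step 5); tank 3 never drops to <=2
Tank 3 never reaches <=2 within 15 steps

Answer: -1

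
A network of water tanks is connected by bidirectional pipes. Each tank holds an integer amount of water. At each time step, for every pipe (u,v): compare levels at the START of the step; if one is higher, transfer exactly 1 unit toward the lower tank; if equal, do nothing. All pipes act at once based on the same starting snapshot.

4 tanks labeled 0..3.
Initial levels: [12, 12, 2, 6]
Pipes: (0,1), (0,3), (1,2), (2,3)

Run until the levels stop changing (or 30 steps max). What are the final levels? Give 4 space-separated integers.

Step 1: flows [0=1,0->3,1->2,3->2] -> levels [11 11 4 6]
Step 2: flows [0=1,0->3,1->2,3->2] -> levels [10 10 6 6]
Step 3: flows [0=1,0->3,1->2,2=3] -> levels [9 9 7 7]
Step 4: flows [0=1,0->3,1->2,2=3] -> levels [8 8 8 8]
Step 5: flows [0=1,0=3,1=2,2=3] -> levels [8 8 8 8]
  -> stable (no change)

Answer: 8 8 8 8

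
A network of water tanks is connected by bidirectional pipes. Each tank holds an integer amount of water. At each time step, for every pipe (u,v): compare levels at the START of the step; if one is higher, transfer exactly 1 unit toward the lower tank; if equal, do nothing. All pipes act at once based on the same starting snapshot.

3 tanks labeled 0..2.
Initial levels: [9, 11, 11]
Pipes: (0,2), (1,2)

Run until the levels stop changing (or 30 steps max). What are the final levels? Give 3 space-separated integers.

Step 1: flows [2->0,1=2] -> levels [10 11 10]
Step 2: flows [0=2,1->2] -> levels [10 10 11]
Step 3: flows [2->0,2->1] -> levels [11 11 9]
Step 4: flows [0->2,1->2] -> levels [10 10 11]
  -> period-2 cycle: step 4 state = step 2 state; never stabilizes
  -> state at step 30: (30-2) mod 2 = 0, same as step 2 -> [10 10 11]

Answer: 10 10 11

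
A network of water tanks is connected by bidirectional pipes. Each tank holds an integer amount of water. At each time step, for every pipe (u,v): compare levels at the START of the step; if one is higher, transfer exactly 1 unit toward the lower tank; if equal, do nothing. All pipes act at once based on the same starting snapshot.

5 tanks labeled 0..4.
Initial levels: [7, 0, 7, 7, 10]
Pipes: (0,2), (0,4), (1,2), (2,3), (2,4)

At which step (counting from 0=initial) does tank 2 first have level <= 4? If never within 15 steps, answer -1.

Answer: 3

Derivation:
Step 1: flows [0=2,4->0,2->1,2=3,4->2] -> levels [8 1 7 7 8]
Step 2: flows [0->2,0=4,2->1,2=3,4->2] -> levels [7 2 8 7 7]
Step 3: flows [2->0,0=4,2->1,2->3,2->4] -> levels [8 3 4 8 8]
Tank 2 first reaches <=4 at step 3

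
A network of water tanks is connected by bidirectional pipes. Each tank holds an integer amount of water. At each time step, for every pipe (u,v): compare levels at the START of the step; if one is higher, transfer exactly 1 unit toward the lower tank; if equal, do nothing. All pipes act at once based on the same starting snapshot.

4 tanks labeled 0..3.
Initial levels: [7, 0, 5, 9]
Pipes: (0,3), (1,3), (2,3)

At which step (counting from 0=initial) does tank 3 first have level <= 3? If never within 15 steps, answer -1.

Answer: 6

Derivation:
Step 1: flows [3->0,3->1,3->2] -> levels [8 1 6 6]
Step 2: flows [0->3,3->1,2=3] -> levels [7 2 6 6]
Step 3: flows [0->3,3->1,2=3] -> levels [6 3 6 6]
Step 4: flows [0=3,3->1,2=3] -> levels [6 4 6 5]
Step 5: flows [0->3,3->1,2->3] -> levels [5 5 5 6]
Step 6: flows [3->0,3->1,3->2] -> levels [6 6 6 3]
Tank 3 first reaches <=3 at step 6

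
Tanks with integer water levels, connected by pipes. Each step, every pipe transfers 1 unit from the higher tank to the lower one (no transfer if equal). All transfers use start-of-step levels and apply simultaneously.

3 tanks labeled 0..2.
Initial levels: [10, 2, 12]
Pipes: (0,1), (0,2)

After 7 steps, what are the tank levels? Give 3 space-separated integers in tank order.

Step 1: flows [0->1,2->0] -> levels [10 3 11]
Step 2: flows [0->1,2->0] -> levels [10 4 10]
Step 3: flows [0->1,0=2] -> levels [9 5 10]
Step 4: flows [0->1,2->0] -> levels [9 6 9]
Step 5: flows [0->1,0=2] -> levels [8 7 9]
Step 6: flows [0->1,2->0] -> levels [8 8 8]
Step 7: flows [0=1,0=2] -> levels [8 8 8]

Answer: 8 8 8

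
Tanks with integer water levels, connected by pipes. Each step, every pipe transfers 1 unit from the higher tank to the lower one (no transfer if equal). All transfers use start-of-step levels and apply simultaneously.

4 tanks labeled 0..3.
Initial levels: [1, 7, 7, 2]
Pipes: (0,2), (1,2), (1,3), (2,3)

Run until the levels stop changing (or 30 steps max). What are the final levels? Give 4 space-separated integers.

Step 1: flows [2->0,1=2,1->3,2->3] -> levels [2 6 5 4]
Step 2: flows [2->0,1->2,1->3,2->3] -> levels [3 4 4 6]
Step 3: flows [2->0,1=2,3->1,3->2] -> levels [4 5 4 4]
Step 4: flows [0=2,1->2,1->3,2=3] -> levels [4 3 5 5]
Step 5: flows [2->0,2->1,3->1,2=3] -> levels [5 5 3 4]
Step 6: flows [0->2,1->2,1->3,3->2] -> levels [4 3 6 4]
Step 7: flows [2->0,2->1,3->1,2->3] -> levels [5 5 3 4]
  -> period-2 cycle: step 7 state = step 5 state; never stabilizes
  -> state at step 30: (30-5) mod 2 = 1, same as step 6 -> [4 3 6 4]

Answer: 4 3 6 4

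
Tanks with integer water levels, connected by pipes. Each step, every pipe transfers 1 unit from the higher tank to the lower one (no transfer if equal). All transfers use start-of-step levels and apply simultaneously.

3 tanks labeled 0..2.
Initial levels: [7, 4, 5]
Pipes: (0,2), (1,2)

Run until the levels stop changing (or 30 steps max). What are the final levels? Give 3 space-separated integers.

Answer: 5 5 6

Derivation:
Step 1: flows [0->2,2->1] -> levels [6 5 5]
Step 2: flows [0->2,1=2] -> levels [5 5 6]
Step 3: flows [2->0,2->1] -> levels [6 6 4]
Step 4: flows [0->2,1->2] -> levels [5 5 6]
  -> period-2 cycle: step 4 state = step 2 state; never stabilizes
  -> state at step 30: (30-2) mod 2 = 0, same as step 2 -> [5 5 6]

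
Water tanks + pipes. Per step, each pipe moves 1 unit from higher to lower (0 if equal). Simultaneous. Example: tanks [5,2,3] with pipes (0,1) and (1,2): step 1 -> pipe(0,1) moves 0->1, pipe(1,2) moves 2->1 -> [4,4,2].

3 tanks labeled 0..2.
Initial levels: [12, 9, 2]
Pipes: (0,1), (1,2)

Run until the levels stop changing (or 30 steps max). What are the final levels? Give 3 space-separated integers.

Answer: 8 7 8

Derivation:
Step 1: flows [0->1,1->2] -> levels [11 9 3]
Step 2: flows [0->1,1->2] -> levels [10 9 4]
Step 3: flows [0->1,1->2] -> levels [9 9 5]
Step 4: flows [0=1,1->2] -> levels [9 8 6]
Step 5: flows [0->1,1->2] -> levels [8 8 7]
Step 6: flows [0=1,1->2] -> levels [8 7 8]
Step 7: flows [0->1,2->1] -> levels [7 9 7]
Step 8: flows [1->0,1->2] -> levels [8 7 8]
  -> period-2 cycle: step 8 state = step 6 state; never stabilizes
  -> state at step 30: (30-6) mod 2 = 0, same as step 6 -> [8 7 8]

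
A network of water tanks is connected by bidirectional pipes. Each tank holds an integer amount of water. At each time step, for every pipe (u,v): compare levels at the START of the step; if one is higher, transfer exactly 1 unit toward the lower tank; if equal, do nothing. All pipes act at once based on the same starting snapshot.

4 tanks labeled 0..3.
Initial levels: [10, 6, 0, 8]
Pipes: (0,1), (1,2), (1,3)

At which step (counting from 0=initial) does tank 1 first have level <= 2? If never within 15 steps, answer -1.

Answer: -1

Derivation:
Step 1: flows [0->1,1->2,3->1] -> levels [9 7 1 7]
Step 2: flows [0->1,1->2,1=3] -> levels [8 7 2 7]
Step 3: flows [0->1,1->2,1=3] -> levels [7 7 3 7]
Step 4: flows [0=1,1->2,1=3] -> levels [7 6 4 7]
Step 5: flows [0->1,1->2,3->1] -> levels [6 7 5 6]
Step 6: flows [1->0,1->2,1->3] -> levels [7 4 6 7]
Step 7: flows [0->1,2->1,3->1] -> levels [6 7 5 6]
  -> period-2 cycle (repeats step 5); tank 1 never drops to <=2
Tank 1 never reaches <=2 within 15 steps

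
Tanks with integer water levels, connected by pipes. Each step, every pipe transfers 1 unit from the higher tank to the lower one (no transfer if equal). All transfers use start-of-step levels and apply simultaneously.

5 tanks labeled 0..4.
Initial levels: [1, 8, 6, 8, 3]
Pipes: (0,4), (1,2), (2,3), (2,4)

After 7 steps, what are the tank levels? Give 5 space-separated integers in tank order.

Step 1: flows [4->0,1->2,3->2,2->4] -> levels [2 7 7 7 3]
Step 2: flows [4->0,1=2,2=3,2->4] -> levels [3 7 6 7 3]
Step 3: flows [0=4,1->2,3->2,2->4] -> levels [3 6 7 6 4]
Step 4: flows [4->0,2->1,2->3,2->4] -> levels [4 7 4 7 4]
Step 5: flows [0=4,1->2,3->2,2=4] -> levels [4 6 6 6 4]
Step 6: flows [0=4,1=2,2=3,2->4] -> levels [4 6 5 6 5]
Step 7: flows [4->0,1->2,3->2,2=4] -> levels [5 5 7 5 4]

Answer: 5 5 7 5 4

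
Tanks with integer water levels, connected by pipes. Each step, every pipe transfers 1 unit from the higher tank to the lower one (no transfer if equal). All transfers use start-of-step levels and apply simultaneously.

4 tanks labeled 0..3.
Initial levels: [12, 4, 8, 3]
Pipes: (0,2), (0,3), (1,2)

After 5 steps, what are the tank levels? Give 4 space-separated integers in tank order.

Answer: 8 7 6 6

Derivation:
Step 1: flows [0->2,0->3,2->1] -> levels [10 5 8 4]
Step 2: flows [0->2,0->3,2->1] -> levels [8 6 8 5]
Step 3: flows [0=2,0->3,2->1] -> levels [7 7 7 6]
Step 4: flows [0=2,0->3,1=2] -> levels [6 7 7 7]
Step 5: flows [2->0,3->0,1=2] -> levels [8 7 6 6]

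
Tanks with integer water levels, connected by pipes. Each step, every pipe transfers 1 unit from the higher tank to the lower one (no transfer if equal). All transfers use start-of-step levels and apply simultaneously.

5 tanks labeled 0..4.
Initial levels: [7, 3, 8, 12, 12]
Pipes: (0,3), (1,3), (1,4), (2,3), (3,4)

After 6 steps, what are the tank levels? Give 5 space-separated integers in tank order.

Step 1: flows [3->0,3->1,4->1,3->2,3=4] -> levels [8 5 9 9 11]
Step 2: flows [3->0,3->1,4->1,2=3,4->3] -> levels [9 7 9 8 9]
Step 3: flows [0->3,3->1,4->1,2->3,4->3] -> levels [8 9 8 10 7]
Step 4: flows [3->0,3->1,1->4,3->2,3->4] -> levels [9 9 9 6 9]
Step 5: flows [0->3,1->3,1=4,2->3,4->3] -> levels [8 8 8 10 8]
Step 6: flows [3->0,3->1,1=4,3->2,3->4] -> levels [9 9 9 6 9]

Answer: 9 9 9 6 9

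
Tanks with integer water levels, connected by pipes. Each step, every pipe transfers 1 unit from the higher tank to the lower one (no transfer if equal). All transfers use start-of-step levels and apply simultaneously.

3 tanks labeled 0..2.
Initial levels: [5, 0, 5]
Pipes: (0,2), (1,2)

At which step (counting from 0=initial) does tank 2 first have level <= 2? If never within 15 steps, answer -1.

Answer: 5

Derivation:
Step 1: flows [0=2,2->1] -> levels [5 1 4]
Step 2: flows [0->2,2->1] -> levels [4 2 4]
Step 3: flows [0=2,2->1] -> levels [4 3 3]
Step 4: flows [0->2,1=2] -> levels [3 3 4]
Step 5: flows [2->0,2->1] -> levels [4 4 2]
Tank 2 first reaches <=2 at step 5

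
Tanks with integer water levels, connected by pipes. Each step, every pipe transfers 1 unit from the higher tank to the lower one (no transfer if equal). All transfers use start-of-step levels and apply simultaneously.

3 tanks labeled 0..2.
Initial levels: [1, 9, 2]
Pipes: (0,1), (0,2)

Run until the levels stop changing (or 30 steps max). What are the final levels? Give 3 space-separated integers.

Step 1: flows [1->0,2->0] -> levels [3 8 1]
Step 2: flows [1->0,0->2] -> levels [3 7 2]
Step 3: flows [1->0,0->2] -> levels [3 6 3]
Step 4: flows [1->0,0=2] -> levels [4 5 3]
Step 5: flows [1->0,0->2] -> levels [4 4 4]
Step 6: flows [0=1,0=2] -> levels [4 4 4]
  -> stable (no change)

Answer: 4 4 4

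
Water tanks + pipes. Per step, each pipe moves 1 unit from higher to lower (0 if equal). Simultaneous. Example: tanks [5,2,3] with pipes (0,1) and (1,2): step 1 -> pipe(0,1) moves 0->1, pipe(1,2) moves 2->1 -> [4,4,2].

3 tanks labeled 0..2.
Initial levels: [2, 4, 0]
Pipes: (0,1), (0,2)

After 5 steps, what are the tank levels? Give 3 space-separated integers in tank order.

Step 1: flows [1->0,0->2] -> levels [2 3 1]
Step 2: flows [1->0,0->2] -> levels [2 2 2]
Step 3: flows [0=1,0=2] -> levels [2 2 2]
  -> stable; steps 4..5 unchanged -> [2 2 2]

Answer: 2 2 2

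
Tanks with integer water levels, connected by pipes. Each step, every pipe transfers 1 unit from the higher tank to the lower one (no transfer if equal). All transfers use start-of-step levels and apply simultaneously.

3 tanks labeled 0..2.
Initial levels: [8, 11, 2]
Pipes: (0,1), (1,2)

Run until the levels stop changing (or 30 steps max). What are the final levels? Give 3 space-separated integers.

Step 1: flows [1->0,1->2] -> levels [9 9 3]
Step 2: flows [0=1,1->2] -> levels [9 8 4]
Step 3: flows [0->1,1->2] -> levels [8 8 5]
Step 4: flows [0=1,1->2] -> levels [8 7 6]
Step 5: flows [0->1,1->2] -> levels [7 7 7]
Step 6: flows [0=1,1=2] -> levels [7 7 7]
  -> stable (no change)

Answer: 7 7 7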